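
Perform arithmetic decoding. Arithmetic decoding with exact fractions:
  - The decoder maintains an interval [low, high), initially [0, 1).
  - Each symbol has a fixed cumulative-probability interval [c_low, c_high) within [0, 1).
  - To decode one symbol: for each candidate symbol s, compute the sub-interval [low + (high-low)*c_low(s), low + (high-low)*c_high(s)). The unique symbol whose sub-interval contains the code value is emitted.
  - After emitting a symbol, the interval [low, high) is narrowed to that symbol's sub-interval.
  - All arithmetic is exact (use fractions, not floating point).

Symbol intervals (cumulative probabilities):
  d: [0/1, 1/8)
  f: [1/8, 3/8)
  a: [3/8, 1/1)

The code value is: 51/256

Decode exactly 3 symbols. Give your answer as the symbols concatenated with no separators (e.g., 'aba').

Step 1: interval [0/1, 1/1), width = 1/1 - 0/1 = 1/1
  'd': [0/1 + 1/1*0/1, 0/1 + 1/1*1/8) = [0/1, 1/8)
  'f': [0/1 + 1/1*1/8, 0/1 + 1/1*3/8) = [1/8, 3/8) <- contains code 51/256
  'a': [0/1 + 1/1*3/8, 0/1 + 1/1*1/1) = [3/8, 1/1)
  emit 'f', narrow to [1/8, 3/8)
Step 2: interval [1/8, 3/8), width = 3/8 - 1/8 = 1/4
  'd': [1/8 + 1/4*0/1, 1/8 + 1/4*1/8) = [1/8, 5/32)
  'f': [1/8 + 1/4*1/8, 1/8 + 1/4*3/8) = [5/32, 7/32) <- contains code 51/256
  'a': [1/8 + 1/4*3/8, 1/8 + 1/4*1/1) = [7/32, 3/8)
  emit 'f', narrow to [5/32, 7/32)
Step 3: interval [5/32, 7/32), width = 7/32 - 5/32 = 1/16
  'd': [5/32 + 1/16*0/1, 5/32 + 1/16*1/8) = [5/32, 21/128)
  'f': [5/32 + 1/16*1/8, 5/32 + 1/16*3/8) = [21/128, 23/128)
  'a': [5/32 + 1/16*3/8, 5/32 + 1/16*1/1) = [23/128, 7/32) <- contains code 51/256
  emit 'a', narrow to [23/128, 7/32)

Answer: ffa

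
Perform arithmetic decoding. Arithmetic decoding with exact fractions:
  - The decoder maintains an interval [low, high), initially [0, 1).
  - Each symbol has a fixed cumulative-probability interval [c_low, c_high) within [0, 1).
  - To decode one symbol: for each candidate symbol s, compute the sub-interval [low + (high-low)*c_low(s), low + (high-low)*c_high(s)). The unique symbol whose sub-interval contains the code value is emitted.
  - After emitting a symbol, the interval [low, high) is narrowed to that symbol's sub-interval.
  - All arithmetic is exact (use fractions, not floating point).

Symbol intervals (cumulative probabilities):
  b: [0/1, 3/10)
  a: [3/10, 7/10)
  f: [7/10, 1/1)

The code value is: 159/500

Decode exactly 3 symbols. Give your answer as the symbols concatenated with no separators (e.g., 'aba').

Answer: abb

Derivation:
Step 1: interval [0/1, 1/1), width = 1/1 - 0/1 = 1/1
  'b': [0/1 + 1/1*0/1, 0/1 + 1/1*3/10) = [0/1, 3/10)
  'a': [0/1 + 1/1*3/10, 0/1 + 1/1*7/10) = [3/10, 7/10) <- contains code 159/500
  'f': [0/1 + 1/1*7/10, 0/1 + 1/1*1/1) = [7/10, 1/1)
  emit 'a', narrow to [3/10, 7/10)
Step 2: interval [3/10, 7/10), width = 7/10 - 3/10 = 2/5
  'b': [3/10 + 2/5*0/1, 3/10 + 2/5*3/10) = [3/10, 21/50) <- contains code 159/500
  'a': [3/10 + 2/5*3/10, 3/10 + 2/5*7/10) = [21/50, 29/50)
  'f': [3/10 + 2/5*7/10, 3/10 + 2/5*1/1) = [29/50, 7/10)
  emit 'b', narrow to [3/10, 21/50)
Step 3: interval [3/10, 21/50), width = 21/50 - 3/10 = 3/25
  'b': [3/10 + 3/25*0/1, 3/10 + 3/25*3/10) = [3/10, 42/125) <- contains code 159/500
  'a': [3/10 + 3/25*3/10, 3/10 + 3/25*7/10) = [42/125, 48/125)
  'f': [3/10 + 3/25*7/10, 3/10 + 3/25*1/1) = [48/125, 21/50)
  emit 'b', narrow to [3/10, 42/125)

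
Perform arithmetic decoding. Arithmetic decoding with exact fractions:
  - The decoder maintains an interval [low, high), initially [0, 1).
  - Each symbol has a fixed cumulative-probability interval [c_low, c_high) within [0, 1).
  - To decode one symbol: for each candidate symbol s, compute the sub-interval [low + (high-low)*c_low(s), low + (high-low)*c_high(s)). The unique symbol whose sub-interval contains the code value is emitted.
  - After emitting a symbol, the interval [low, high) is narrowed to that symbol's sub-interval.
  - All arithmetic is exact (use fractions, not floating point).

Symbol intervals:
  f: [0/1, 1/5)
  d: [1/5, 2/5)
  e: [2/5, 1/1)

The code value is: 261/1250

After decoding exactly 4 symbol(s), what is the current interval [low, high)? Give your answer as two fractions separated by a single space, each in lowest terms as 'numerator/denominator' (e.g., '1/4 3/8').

Step 1: interval [0/1, 1/1), width = 1/1 - 0/1 = 1/1
  'f': [0/1 + 1/1*0/1, 0/1 + 1/1*1/5) = [0/1, 1/5)
  'd': [0/1 + 1/1*1/5, 0/1 + 1/1*2/5) = [1/5, 2/5) <- contains code 261/1250
  'e': [0/1 + 1/1*2/5, 0/1 + 1/1*1/1) = [2/5, 1/1)
  emit 'd', narrow to [1/5, 2/5)
Step 2: interval [1/5, 2/5), width = 2/5 - 1/5 = 1/5
  'f': [1/5 + 1/5*0/1, 1/5 + 1/5*1/5) = [1/5, 6/25) <- contains code 261/1250
  'd': [1/5 + 1/5*1/5, 1/5 + 1/5*2/5) = [6/25, 7/25)
  'e': [1/5 + 1/5*2/5, 1/5 + 1/5*1/1) = [7/25, 2/5)
  emit 'f', narrow to [1/5, 6/25)
Step 3: interval [1/5, 6/25), width = 6/25 - 1/5 = 1/25
  'f': [1/5 + 1/25*0/1, 1/5 + 1/25*1/5) = [1/5, 26/125)
  'd': [1/5 + 1/25*1/5, 1/5 + 1/25*2/5) = [26/125, 27/125) <- contains code 261/1250
  'e': [1/5 + 1/25*2/5, 1/5 + 1/25*1/1) = [27/125, 6/25)
  emit 'd', narrow to [26/125, 27/125)
Step 4: interval [26/125, 27/125), width = 27/125 - 26/125 = 1/125
  'f': [26/125 + 1/125*0/1, 26/125 + 1/125*1/5) = [26/125, 131/625) <- contains code 261/1250
  'd': [26/125 + 1/125*1/5, 26/125 + 1/125*2/5) = [131/625, 132/625)
  'e': [26/125 + 1/125*2/5, 26/125 + 1/125*1/1) = [132/625, 27/125)
  emit 'f', narrow to [26/125, 131/625)

Answer: 26/125 131/625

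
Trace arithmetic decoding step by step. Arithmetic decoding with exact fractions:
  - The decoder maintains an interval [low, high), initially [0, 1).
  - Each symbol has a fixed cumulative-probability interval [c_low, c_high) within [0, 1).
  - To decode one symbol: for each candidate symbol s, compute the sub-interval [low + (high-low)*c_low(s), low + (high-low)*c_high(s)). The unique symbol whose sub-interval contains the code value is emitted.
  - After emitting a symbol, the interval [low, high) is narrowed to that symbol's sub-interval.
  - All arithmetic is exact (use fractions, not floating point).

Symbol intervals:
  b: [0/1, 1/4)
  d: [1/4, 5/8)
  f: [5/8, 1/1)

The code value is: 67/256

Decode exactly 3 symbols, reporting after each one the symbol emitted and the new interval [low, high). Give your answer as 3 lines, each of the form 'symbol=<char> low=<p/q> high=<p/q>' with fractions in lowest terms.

Answer: symbol=d low=1/4 high=5/8
symbol=b low=1/4 high=11/32
symbol=b low=1/4 high=35/128

Derivation:
Step 1: interval [0/1, 1/1), width = 1/1 - 0/1 = 1/1
  'b': [0/1 + 1/1*0/1, 0/1 + 1/1*1/4) = [0/1, 1/4)
  'd': [0/1 + 1/1*1/4, 0/1 + 1/1*5/8) = [1/4, 5/8) <- contains code 67/256
  'f': [0/1 + 1/1*5/8, 0/1 + 1/1*1/1) = [5/8, 1/1)
  emit 'd', narrow to [1/4, 5/8)
Step 2: interval [1/4, 5/8), width = 5/8 - 1/4 = 3/8
  'b': [1/4 + 3/8*0/1, 1/4 + 3/8*1/4) = [1/4, 11/32) <- contains code 67/256
  'd': [1/4 + 3/8*1/4, 1/4 + 3/8*5/8) = [11/32, 31/64)
  'f': [1/4 + 3/8*5/8, 1/4 + 3/8*1/1) = [31/64, 5/8)
  emit 'b', narrow to [1/4, 11/32)
Step 3: interval [1/4, 11/32), width = 11/32 - 1/4 = 3/32
  'b': [1/4 + 3/32*0/1, 1/4 + 3/32*1/4) = [1/4, 35/128) <- contains code 67/256
  'd': [1/4 + 3/32*1/4, 1/4 + 3/32*5/8) = [35/128, 79/256)
  'f': [1/4 + 3/32*5/8, 1/4 + 3/32*1/1) = [79/256, 11/32)
  emit 'b', narrow to [1/4, 35/128)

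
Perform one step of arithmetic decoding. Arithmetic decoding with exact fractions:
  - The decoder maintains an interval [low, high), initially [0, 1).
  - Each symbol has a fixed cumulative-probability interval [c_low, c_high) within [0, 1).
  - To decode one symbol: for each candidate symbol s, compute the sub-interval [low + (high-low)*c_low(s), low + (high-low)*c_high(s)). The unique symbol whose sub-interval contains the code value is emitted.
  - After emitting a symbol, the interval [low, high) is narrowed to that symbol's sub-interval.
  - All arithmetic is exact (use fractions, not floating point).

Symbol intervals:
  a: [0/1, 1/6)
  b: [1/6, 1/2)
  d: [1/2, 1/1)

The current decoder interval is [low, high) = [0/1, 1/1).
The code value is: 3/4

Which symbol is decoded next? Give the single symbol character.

Answer: d

Derivation:
Interval width = high − low = 1/1 − 0/1 = 1/1
Scaled code = (code − low) / width = (3/4 − 0/1) / 1/1 = 3/4
  a: [0/1, 1/6) 
  b: [1/6, 1/2) 
  d: [1/2, 1/1) ← scaled code falls here ✓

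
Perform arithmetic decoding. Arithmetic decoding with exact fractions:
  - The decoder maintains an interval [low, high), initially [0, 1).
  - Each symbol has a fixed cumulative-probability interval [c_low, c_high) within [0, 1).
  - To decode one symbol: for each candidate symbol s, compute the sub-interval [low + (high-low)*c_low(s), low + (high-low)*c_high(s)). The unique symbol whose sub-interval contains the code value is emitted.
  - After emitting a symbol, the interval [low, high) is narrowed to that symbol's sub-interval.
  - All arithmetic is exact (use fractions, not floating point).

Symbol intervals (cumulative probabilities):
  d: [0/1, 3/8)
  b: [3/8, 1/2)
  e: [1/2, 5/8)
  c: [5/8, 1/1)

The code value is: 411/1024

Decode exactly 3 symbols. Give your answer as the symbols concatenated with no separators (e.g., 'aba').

Answer: bde

Derivation:
Step 1: interval [0/1, 1/1), width = 1/1 - 0/1 = 1/1
  'd': [0/1 + 1/1*0/1, 0/1 + 1/1*3/8) = [0/1, 3/8)
  'b': [0/1 + 1/1*3/8, 0/1 + 1/1*1/2) = [3/8, 1/2) <- contains code 411/1024
  'e': [0/1 + 1/1*1/2, 0/1 + 1/1*5/8) = [1/2, 5/8)
  'c': [0/1 + 1/1*5/8, 0/1 + 1/1*1/1) = [5/8, 1/1)
  emit 'b', narrow to [3/8, 1/2)
Step 2: interval [3/8, 1/2), width = 1/2 - 3/8 = 1/8
  'd': [3/8 + 1/8*0/1, 3/8 + 1/8*3/8) = [3/8, 27/64) <- contains code 411/1024
  'b': [3/8 + 1/8*3/8, 3/8 + 1/8*1/2) = [27/64, 7/16)
  'e': [3/8 + 1/8*1/2, 3/8 + 1/8*5/8) = [7/16, 29/64)
  'c': [3/8 + 1/8*5/8, 3/8 + 1/8*1/1) = [29/64, 1/2)
  emit 'd', narrow to [3/8, 27/64)
Step 3: interval [3/8, 27/64), width = 27/64 - 3/8 = 3/64
  'd': [3/8 + 3/64*0/1, 3/8 + 3/64*3/8) = [3/8, 201/512)
  'b': [3/8 + 3/64*3/8, 3/8 + 3/64*1/2) = [201/512, 51/128)
  'e': [3/8 + 3/64*1/2, 3/8 + 3/64*5/8) = [51/128, 207/512) <- contains code 411/1024
  'c': [3/8 + 3/64*5/8, 3/8 + 3/64*1/1) = [207/512, 27/64)
  emit 'e', narrow to [51/128, 207/512)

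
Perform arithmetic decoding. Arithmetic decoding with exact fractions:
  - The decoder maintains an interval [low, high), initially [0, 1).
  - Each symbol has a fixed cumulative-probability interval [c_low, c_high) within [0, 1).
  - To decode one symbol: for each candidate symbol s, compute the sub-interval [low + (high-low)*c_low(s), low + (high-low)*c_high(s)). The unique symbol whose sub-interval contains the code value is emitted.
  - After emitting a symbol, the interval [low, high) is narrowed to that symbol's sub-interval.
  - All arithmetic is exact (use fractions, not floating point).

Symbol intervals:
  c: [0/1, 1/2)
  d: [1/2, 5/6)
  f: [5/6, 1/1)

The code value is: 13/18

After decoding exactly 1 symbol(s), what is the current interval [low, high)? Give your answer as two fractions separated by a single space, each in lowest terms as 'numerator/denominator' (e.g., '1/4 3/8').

Answer: 1/2 5/6

Derivation:
Step 1: interval [0/1, 1/1), width = 1/1 - 0/1 = 1/1
  'c': [0/1 + 1/1*0/1, 0/1 + 1/1*1/2) = [0/1, 1/2)
  'd': [0/1 + 1/1*1/2, 0/1 + 1/1*5/6) = [1/2, 5/6) <- contains code 13/18
  'f': [0/1 + 1/1*5/6, 0/1 + 1/1*1/1) = [5/6, 1/1)
  emit 'd', narrow to [1/2, 5/6)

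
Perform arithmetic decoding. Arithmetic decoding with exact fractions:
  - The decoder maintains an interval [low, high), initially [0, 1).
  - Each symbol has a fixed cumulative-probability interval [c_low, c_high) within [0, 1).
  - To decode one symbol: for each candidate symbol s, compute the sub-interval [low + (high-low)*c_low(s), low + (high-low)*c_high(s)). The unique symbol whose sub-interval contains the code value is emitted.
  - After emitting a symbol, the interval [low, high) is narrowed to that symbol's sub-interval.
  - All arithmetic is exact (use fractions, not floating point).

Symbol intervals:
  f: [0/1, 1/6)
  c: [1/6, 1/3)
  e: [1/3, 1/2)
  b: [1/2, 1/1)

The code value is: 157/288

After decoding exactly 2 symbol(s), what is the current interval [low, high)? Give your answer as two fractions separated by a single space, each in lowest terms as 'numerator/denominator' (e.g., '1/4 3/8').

Step 1: interval [0/1, 1/1), width = 1/1 - 0/1 = 1/1
  'f': [0/1 + 1/1*0/1, 0/1 + 1/1*1/6) = [0/1, 1/6)
  'c': [0/1 + 1/1*1/6, 0/1 + 1/1*1/3) = [1/6, 1/3)
  'e': [0/1 + 1/1*1/3, 0/1 + 1/1*1/2) = [1/3, 1/2)
  'b': [0/1 + 1/1*1/2, 0/1 + 1/1*1/1) = [1/2, 1/1) <- contains code 157/288
  emit 'b', narrow to [1/2, 1/1)
Step 2: interval [1/2, 1/1), width = 1/1 - 1/2 = 1/2
  'f': [1/2 + 1/2*0/1, 1/2 + 1/2*1/6) = [1/2, 7/12) <- contains code 157/288
  'c': [1/2 + 1/2*1/6, 1/2 + 1/2*1/3) = [7/12, 2/3)
  'e': [1/2 + 1/2*1/3, 1/2 + 1/2*1/2) = [2/3, 3/4)
  'b': [1/2 + 1/2*1/2, 1/2 + 1/2*1/1) = [3/4, 1/1)
  emit 'f', narrow to [1/2, 7/12)

Answer: 1/2 7/12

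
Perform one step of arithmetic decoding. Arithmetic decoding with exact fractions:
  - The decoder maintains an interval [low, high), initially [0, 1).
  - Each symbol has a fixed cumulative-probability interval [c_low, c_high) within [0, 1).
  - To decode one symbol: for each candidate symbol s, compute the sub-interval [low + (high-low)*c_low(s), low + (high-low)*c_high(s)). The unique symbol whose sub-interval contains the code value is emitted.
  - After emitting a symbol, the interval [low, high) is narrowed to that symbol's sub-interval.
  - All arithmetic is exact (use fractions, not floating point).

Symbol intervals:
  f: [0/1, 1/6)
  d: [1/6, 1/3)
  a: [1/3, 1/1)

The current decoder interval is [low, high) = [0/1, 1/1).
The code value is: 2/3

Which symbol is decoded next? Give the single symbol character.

Interval width = high − low = 1/1 − 0/1 = 1/1
Scaled code = (code − low) / width = (2/3 − 0/1) / 1/1 = 2/3
  f: [0/1, 1/6) 
  d: [1/6, 1/3) 
  a: [1/3, 1/1) ← scaled code falls here ✓

Answer: a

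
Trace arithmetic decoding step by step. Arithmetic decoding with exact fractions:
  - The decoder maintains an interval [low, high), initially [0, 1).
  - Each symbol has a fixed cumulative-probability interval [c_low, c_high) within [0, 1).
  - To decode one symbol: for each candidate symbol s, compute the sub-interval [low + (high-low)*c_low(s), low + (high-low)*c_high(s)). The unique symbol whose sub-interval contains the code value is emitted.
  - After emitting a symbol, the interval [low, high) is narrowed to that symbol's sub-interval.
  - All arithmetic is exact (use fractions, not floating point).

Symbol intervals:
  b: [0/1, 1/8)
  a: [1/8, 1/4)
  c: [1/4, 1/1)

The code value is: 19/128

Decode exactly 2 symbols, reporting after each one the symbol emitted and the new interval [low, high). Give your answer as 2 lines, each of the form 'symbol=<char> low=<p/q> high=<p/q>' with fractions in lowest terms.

Step 1: interval [0/1, 1/1), width = 1/1 - 0/1 = 1/1
  'b': [0/1 + 1/1*0/1, 0/1 + 1/1*1/8) = [0/1, 1/8)
  'a': [0/1 + 1/1*1/8, 0/1 + 1/1*1/4) = [1/8, 1/4) <- contains code 19/128
  'c': [0/1 + 1/1*1/4, 0/1 + 1/1*1/1) = [1/4, 1/1)
  emit 'a', narrow to [1/8, 1/4)
Step 2: interval [1/8, 1/4), width = 1/4 - 1/8 = 1/8
  'b': [1/8 + 1/8*0/1, 1/8 + 1/8*1/8) = [1/8, 9/64)
  'a': [1/8 + 1/8*1/8, 1/8 + 1/8*1/4) = [9/64, 5/32) <- contains code 19/128
  'c': [1/8 + 1/8*1/4, 1/8 + 1/8*1/1) = [5/32, 1/4)
  emit 'a', narrow to [9/64, 5/32)

Answer: symbol=a low=1/8 high=1/4
symbol=a low=9/64 high=5/32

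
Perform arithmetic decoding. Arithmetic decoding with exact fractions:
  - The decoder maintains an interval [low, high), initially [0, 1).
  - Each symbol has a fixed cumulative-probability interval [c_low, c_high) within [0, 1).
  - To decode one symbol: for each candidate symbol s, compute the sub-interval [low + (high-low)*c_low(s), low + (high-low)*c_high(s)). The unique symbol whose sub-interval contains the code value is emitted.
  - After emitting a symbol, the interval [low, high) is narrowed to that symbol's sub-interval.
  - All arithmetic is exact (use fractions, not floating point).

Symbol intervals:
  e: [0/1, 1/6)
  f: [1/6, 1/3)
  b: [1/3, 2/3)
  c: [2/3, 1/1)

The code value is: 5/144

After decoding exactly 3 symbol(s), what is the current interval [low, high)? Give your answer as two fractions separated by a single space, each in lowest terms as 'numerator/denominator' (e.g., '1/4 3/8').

Step 1: interval [0/1, 1/1), width = 1/1 - 0/1 = 1/1
  'e': [0/1 + 1/1*0/1, 0/1 + 1/1*1/6) = [0/1, 1/6) <- contains code 5/144
  'f': [0/1 + 1/1*1/6, 0/1 + 1/1*1/3) = [1/6, 1/3)
  'b': [0/1 + 1/1*1/3, 0/1 + 1/1*2/3) = [1/3, 2/3)
  'c': [0/1 + 1/1*2/3, 0/1 + 1/1*1/1) = [2/3, 1/1)
  emit 'e', narrow to [0/1, 1/6)
Step 2: interval [0/1, 1/6), width = 1/6 - 0/1 = 1/6
  'e': [0/1 + 1/6*0/1, 0/1 + 1/6*1/6) = [0/1, 1/36)
  'f': [0/1 + 1/6*1/6, 0/1 + 1/6*1/3) = [1/36, 1/18) <- contains code 5/144
  'b': [0/1 + 1/6*1/3, 0/1 + 1/6*2/3) = [1/18, 1/9)
  'c': [0/1 + 1/6*2/3, 0/1 + 1/6*1/1) = [1/9, 1/6)
  emit 'f', narrow to [1/36, 1/18)
Step 3: interval [1/36, 1/18), width = 1/18 - 1/36 = 1/36
  'e': [1/36 + 1/36*0/1, 1/36 + 1/36*1/6) = [1/36, 7/216)
  'f': [1/36 + 1/36*1/6, 1/36 + 1/36*1/3) = [7/216, 1/27) <- contains code 5/144
  'b': [1/36 + 1/36*1/3, 1/36 + 1/36*2/3) = [1/27, 5/108)
  'c': [1/36 + 1/36*2/3, 1/36 + 1/36*1/1) = [5/108, 1/18)
  emit 'f', narrow to [7/216, 1/27)

Answer: 7/216 1/27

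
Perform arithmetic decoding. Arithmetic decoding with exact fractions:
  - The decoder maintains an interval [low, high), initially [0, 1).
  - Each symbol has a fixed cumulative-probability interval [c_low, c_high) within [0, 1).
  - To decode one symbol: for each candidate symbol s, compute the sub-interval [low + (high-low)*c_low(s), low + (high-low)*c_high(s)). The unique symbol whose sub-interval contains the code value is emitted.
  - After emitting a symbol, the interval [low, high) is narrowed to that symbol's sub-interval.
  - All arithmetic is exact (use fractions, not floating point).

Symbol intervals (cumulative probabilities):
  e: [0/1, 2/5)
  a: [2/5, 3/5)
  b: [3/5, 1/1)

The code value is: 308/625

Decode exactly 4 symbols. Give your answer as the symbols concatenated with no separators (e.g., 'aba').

Step 1: interval [0/1, 1/1), width = 1/1 - 0/1 = 1/1
  'e': [0/1 + 1/1*0/1, 0/1 + 1/1*2/5) = [0/1, 2/5)
  'a': [0/1 + 1/1*2/5, 0/1 + 1/1*3/5) = [2/5, 3/5) <- contains code 308/625
  'b': [0/1 + 1/1*3/5, 0/1 + 1/1*1/1) = [3/5, 1/1)
  emit 'a', narrow to [2/5, 3/5)
Step 2: interval [2/5, 3/5), width = 3/5 - 2/5 = 1/5
  'e': [2/5 + 1/5*0/1, 2/5 + 1/5*2/5) = [2/5, 12/25)
  'a': [2/5 + 1/5*2/5, 2/5 + 1/5*3/5) = [12/25, 13/25) <- contains code 308/625
  'b': [2/5 + 1/5*3/5, 2/5 + 1/5*1/1) = [13/25, 3/5)
  emit 'a', narrow to [12/25, 13/25)
Step 3: interval [12/25, 13/25), width = 13/25 - 12/25 = 1/25
  'e': [12/25 + 1/25*0/1, 12/25 + 1/25*2/5) = [12/25, 62/125) <- contains code 308/625
  'a': [12/25 + 1/25*2/5, 12/25 + 1/25*3/5) = [62/125, 63/125)
  'b': [12/25 + 1/25*3/5, 12/25 + 1/25*1/1) = [63/125, 13/25)
  emit 'e', narrow to [12/25, 62/125)
Step 4: interval [12/25, 62/125), width = 62/125 - 12/25 = 2/125
  'e': [12/25 + 2/125*0/1, 12/25 + 2/125*2/5) = [12/25, 304/625)
  'a': [12/25 + 2/125*2/5, 12/25 + 2/125*3/5) = [304/625, 306/625)
  'b': [12/25 + 2/125*3/5, 12/25 + 2/125*1/1) = [306/625, 62/125) <- contains code 308/625
  emit 'b', narrow to [306/625, 62/125)

Answer: aaeb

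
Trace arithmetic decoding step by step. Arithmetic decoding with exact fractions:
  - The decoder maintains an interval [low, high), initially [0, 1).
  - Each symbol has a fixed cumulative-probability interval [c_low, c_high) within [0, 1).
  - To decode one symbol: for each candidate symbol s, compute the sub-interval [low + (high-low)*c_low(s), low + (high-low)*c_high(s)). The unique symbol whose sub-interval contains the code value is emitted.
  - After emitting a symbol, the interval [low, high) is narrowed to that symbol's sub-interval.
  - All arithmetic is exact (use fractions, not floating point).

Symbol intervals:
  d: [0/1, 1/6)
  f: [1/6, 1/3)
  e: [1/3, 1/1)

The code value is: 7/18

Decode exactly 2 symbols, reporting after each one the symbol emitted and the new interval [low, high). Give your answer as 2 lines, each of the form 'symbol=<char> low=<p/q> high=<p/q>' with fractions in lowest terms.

Step 1: interval [0/1, 1/1), width = 1/1 - 0/1 = 1/1
  'd': [0/1 + 1/1*0/1, 0/1 + 1/1*1/6) = [0/1, 1/6)
  'f': [0/1 + 1/1*1/6, 0/1 + 1/1*1/3) = [1/6, 1/3)
  'e': [0/1 + 1/1*1/3, 0/1 + 1/1*1/1) = [1/3, 1/1) <- contains code 7/18
  emit 'e', narrow to [1/3, 1/1)
Step 2: interval [1/3, 1/1), width = 1/1 - 1/3 = 2/3
  'd': [1/3 + 2/3*0/1, 1/3 + 2/3*1/6) = [1/3, 4/9) <- contains code 7/18
  'f': [1/3 + 2/3*1/6, 1/3 + 2/3*1/3) = [4/9, 5/9)
  'e': [1/3 + 2/3*1/3, 1/3 + 2/3*1/1) = [5/9, 1/1)
  emit 'd', narrow to [1/3, 4/9)

Answer: symbol=e low=1/3 high=1/1
symbol=d low=1/3 high=4/9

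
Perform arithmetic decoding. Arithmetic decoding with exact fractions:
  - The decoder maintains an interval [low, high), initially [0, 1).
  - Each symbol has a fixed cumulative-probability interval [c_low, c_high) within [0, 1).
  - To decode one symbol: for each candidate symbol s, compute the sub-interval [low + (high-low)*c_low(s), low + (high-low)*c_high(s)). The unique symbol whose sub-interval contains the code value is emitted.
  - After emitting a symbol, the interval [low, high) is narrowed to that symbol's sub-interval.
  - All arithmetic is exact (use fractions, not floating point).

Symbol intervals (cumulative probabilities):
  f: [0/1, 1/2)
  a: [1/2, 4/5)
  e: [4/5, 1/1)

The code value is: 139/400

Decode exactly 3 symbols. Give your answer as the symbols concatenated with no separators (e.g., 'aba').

Answer: faa

Derivation:
Step 1: interval [0/1, 1/1), width = 1/1 - 0/1 = 1/1
  'f': [0/1 + 1/1*0/1, 0/1 + 1/1*1/2) = [0/1, 1/2) <- contains code 139/400
  'a': [0/1 + 1/1*1/2, 0/1 + 1/1*4/5) = [1/2, 4/5)
  'e': [0/1 + 1/1*4/5, 0/1 + 1/1*1/1) = [4/5, 1/1)
  emit 'f', narrow to [0/1, 1/2)
Step 2: interval [0/1, 1/2), width = 1/2 - 0/1 = 1/2
  'f': [0/1 + 1/2*0/1, 0/1 + 1/2*1/2) = [0/1, 1/4)
  'a': [0/1 + 1/2*1/2, 0/1 + 1/2*4/5) = [1/4, 2/5) <- contains code 139/400
  'e': [0/1 + 1/2*4/5, 0/1 + 1/2*1/1) = [2/5, 1/2)
  emit 'a', narrow to [1/4, 2/5)
Step 3: interval [1/4, 2/5), width = 2/5 - 1/4 = 3/20
  'f': [1/4 + 3/20*0/1, 1/4 + 3/20*1/2) = [1/4, 13/40)
  'a': [1/4 + 3/20*1/2, 1/4 + 3/20*4/5) = [13/40, 37/100) <- contains code 139/400
  'e': [1/4 + 3/20*4/5, 1/4 + 3/20*1/1) = [37/100, 2/5)
  emit 'a', narrow to [13/40, 37/100)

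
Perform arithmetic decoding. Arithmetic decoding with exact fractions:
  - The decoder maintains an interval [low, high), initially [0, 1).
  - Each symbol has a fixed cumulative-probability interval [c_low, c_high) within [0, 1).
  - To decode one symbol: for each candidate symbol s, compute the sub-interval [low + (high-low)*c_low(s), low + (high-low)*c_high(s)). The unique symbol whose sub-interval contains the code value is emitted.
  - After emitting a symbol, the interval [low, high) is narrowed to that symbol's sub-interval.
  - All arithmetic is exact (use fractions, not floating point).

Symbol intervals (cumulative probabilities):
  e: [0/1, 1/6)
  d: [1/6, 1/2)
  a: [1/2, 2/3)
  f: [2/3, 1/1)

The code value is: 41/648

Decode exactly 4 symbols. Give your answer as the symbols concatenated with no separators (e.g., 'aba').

Step 1: interval [0/1, 1/1), width = 1/1 - 0/1 = 1/1
  'e': [0/1 + 1/1*0/1, 0/1 + 1/1*1/6) = [0/1, 1/6) <- contains code 41/648
  'd': [0/1 + 1/1*1/6, 0/1 + 1/1*1/2) = [1/6, 1/2)
  'a': [0/1 + 1/1*1/2, 0/1 + 1/1*2/3) = [1/2, 2/3)
  'f': [0/1 + 1/1*2/3, 0/1 + 1/1*1/1) = [2/3, 1/1)
  emit 'e', narrow to [0/1, 1/6)
Step 2: interval [0/1, 1/6), width = 1/6 - 0/1 = 1/6
  'e': [0/1 + 1/6*0/1, 0/1 + 1/6*1/6) = [0/1, 1/36)
  'd': [0/1 + 1/6*1/6, 0/1 + 1/6*1/2) = [1/36, 1/12) <- contains code 41/648
  'a': [0/1 + 1/6*1/2, 0/1 + 1/6*2/3) = [1/12, 1/9)
  'f': [0/1 + 1/6*2/3, 0/1 + 1/6*1/1) = [1/9, 1/6)
  emit 'd', narrow to [1/36, 1/12)
Step 3: interval [1/36, 1/12), width = 1/12 - 1/36 = 1/18
  'e': [1/36 + 1/18*0/1, 1/36 + 1/18*1/6) = [1/36, 1/27)
  'd': [1/36 + 1/18*1/6, 1/36 + 1/18*1/2) = [1/27, 1/18)
  'a': [1/36 + 1/18*1/2, 1/36 + 1/18*2/3) = [1/18, 7/108) <- contains code 41/648
  'f': [1/36 + 1/18*2/3, 1/36 + 1/18*1/1) = [7/108, 1/12)
  emit 'a', narrow to [1/18, 7/108)
Step 4: interval [1/18, 7/108), width = 7/108 - 1/18 = 1/108
  'e': [1/18 + 1/108*0/1, 1/18 + 1/108*1/6) = [1/18, 37/648)
  'd': [1/18 + 1/108*1/6, 1/18 + 1/108*1/2) = [37/648, 13/216)
  'a': [1/18 + 1/108*1/2, 1/18 + 1/108*2/3) = [13/216, 5/81)
  'f': [1/18 + 1/108*2/3, 1/18 + 1/108*1/1) = [5/81, 7/108) <- contains code 41/648
  emit 'f', narrow to [5/81, 7/108)

Answer: edaf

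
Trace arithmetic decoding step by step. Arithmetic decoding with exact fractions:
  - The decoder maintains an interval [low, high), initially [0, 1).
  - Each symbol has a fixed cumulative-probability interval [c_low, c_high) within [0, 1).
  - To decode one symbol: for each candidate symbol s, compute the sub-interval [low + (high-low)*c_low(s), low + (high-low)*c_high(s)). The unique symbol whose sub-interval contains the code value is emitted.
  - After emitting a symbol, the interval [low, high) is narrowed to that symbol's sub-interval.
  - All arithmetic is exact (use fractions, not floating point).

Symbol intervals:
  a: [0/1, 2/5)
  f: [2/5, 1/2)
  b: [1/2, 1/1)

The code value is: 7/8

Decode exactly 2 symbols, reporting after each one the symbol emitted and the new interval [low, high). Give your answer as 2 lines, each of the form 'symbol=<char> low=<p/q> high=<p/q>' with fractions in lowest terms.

Answer: symbol=b low=1/2 high=1/1
symbol=b low=3/4 high=1/1

Derivation:
Step 1: interval [0/1, 1/1), width = 1/1 - 0/1 = 1/1
  'a': [0/1 + 1/1*0/1, 0/1 + 1/1*2/5) = [0/1, 2/5)
  'f': [0/1 + 1/1*2/5, 0/1 + 1/1*1/2) = [2/5, 1/2)
  'b': [0/1 + 1/1*1/2, 0/1 + 1/1*1/1) = [1/2, 1/1) <- contains code 7/8
  emit 'b', narrow to [1/2, 1/1)
Step 2: interval [1/2, 1/1), width = 1/1 - 1/2 = 1/2
  'a': [1/2 + 1/2*0/1, 1/2 + 1/2*2/5) = [1/2, 7/10)
  'f': [1/2 + 1/2*2/5, 1/2 + 1/2*1/2) = [7/10, 3/4)
  'b': [1/2 + 1/2*1/2, 1/2 + 1/2*1/1) = [3/4, 1/1) <- contains code 7/8
  emit 'b', narrow to [3/4, 1/1)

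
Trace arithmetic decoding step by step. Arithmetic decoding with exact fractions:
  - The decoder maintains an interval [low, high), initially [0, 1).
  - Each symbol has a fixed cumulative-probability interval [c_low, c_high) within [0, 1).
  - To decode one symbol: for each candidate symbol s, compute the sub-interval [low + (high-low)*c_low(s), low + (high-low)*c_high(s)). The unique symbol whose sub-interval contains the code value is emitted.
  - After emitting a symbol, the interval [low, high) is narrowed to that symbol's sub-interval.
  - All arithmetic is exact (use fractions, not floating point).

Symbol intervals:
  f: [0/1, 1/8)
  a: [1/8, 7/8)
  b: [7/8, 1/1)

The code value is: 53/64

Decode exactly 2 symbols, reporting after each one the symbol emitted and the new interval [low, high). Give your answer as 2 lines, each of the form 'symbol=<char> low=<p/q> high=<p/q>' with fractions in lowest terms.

Step 1: interval [0/1, 1/1), width = 1/1 - 0/1 = 1/1
  'f': [0/1 + 1/1*0/1, 0/1 + 1/1*1/8) = [0/1, 1/8)
  'a': [0/1 + 1/1*1/8, 0/1 + 1/1*7/8) = [1/8, 7/8) <- contains code 53/64
  'b': [0/1 + 1/1*7/8, 0/1 + 1/1*1/1) = [7/8, 1/1)
  emit 'a', narrow to [1/8, 7/8)
Step 2: interval [1/8, 7/8), width = 7/8 - 1/8 = 3/4
  'f': [1/8 + 3/4*0/1, 1/8 + 3/4*1/8) = [1/8, 7/32)
  'a': [1/8 + 3/4*1/8, 1/8 + 3/4*7/8) = [7/32, 25/32)
  'b': [1/8 + 3/4*7/8, 1/8 + 3/4*1/1) = [25/32, 7/8) <- contains code 53/64
  emit 'b', narrow to [25/32, 7/8)

Answer: symbol=a low=1/8 high=7/8
symbol=b low=25/32 high=7/8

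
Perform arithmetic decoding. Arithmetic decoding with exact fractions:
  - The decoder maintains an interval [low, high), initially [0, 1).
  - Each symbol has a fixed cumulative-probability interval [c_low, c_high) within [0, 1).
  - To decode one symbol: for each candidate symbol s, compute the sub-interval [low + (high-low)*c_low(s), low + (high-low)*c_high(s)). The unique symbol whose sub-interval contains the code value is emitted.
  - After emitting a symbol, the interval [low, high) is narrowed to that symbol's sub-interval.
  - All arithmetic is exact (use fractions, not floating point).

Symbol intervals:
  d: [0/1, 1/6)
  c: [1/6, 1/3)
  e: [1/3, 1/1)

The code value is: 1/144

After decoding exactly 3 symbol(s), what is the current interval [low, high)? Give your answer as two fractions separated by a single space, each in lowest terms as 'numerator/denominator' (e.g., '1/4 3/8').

Answer: 1/216 1/108

Derivation:
Step 1: interval [0/1, 1/1), width = 1/1 - 0/1 = 1/1
  'd': [0/1 + 1/1*0/1, 0/1 + 1/1*1/6) = [0/1, 1/6) <- contains code 1/144
  'c': [0/1 + 1/1*1/6, 0/1 + 1/1*1/3) = [1/6, 1/3)
  'e': [0/1 + 1/1*1/3, 0/1 + 1/1*1/1) = [1/3, 1/1)
  emit 'd', narrow to [0/1, 1/6)
Step 2: interval [0/1, 1/6), width = 1/6 - 0/1 = 1/6
  'd': [0/1 + 1/6*0/1, 0/1 + 1/6*1/6) = [0/1, 1/36) <- contains code 1/144
  'c': [0/1 + 1/6*1/6, 0/1 + 1/6*1/3) = [1/36, 1/18)
  'e': [0/1 + 1/6*1/3, 0/1 + 1/6*1/1) = [1/18, 1/6)
  emit 'd', narrow to [0/1, 1/36)
Step 3: interval [0/1, 1/36), width = 1/36 - 0/1 = 1/36
  'd': [0/1 + 1/36*0/1, 0/1 + 1/36*1/6) = [0/1, 1/216)
  'c': [0/1 + 1/36*1/6, 0/1 + 1/36*1/3) = [1/216, 1/108) <- contains code 1/144
  'e': [0/1 + 1/36*1/3, 0/1 + 1/36*1/1) = [1/108, 1/36)
  emit 'c', narrow to [1/216, 1/108)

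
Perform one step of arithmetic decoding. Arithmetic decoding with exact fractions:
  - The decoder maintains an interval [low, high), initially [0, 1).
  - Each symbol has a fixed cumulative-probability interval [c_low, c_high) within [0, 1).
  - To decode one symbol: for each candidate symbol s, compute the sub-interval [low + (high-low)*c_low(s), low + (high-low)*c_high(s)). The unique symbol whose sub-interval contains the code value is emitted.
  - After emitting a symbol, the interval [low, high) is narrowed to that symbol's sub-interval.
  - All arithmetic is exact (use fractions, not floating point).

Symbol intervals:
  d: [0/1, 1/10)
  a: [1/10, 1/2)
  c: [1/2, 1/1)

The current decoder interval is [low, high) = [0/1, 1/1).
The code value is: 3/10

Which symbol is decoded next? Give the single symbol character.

Interval width = high − low = 1/1 − 0/1 = 1/1
Scaled code = (code − low) / width = (3/10 − 0/1) / 1/1 = 3/10
  d: [0/1, 1/10) 
  a: [1/10, 1/2) ← scaled code falls here ✓
  c: [1/2, 1/1) 

Answer: a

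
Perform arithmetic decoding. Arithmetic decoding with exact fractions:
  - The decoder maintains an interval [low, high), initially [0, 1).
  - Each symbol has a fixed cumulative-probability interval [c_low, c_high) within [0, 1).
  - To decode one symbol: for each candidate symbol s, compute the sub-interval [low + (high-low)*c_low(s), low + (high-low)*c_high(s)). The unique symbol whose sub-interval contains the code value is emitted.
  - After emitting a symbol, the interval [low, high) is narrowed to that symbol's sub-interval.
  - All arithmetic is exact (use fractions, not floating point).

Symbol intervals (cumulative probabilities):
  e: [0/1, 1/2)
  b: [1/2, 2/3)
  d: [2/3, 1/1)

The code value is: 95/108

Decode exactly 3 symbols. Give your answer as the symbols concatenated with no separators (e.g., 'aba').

Answer: dbd

Derivation:
Step 1: interval [0/1, 1/1), width = 1/1 - 0/1 = 1/1
  'e': [0/1 + 1/1*0/1, 0/1 + 1/1*1/2) = [0/1, 1/2)
  'b': [0/1 + 1/1*1/2, 0/1 + 1/1*2/3) = [1/2, 2/3)
  'd': [0/1 + 1/1*2/3, 0/1 + 1/1*1/1) = [2/3, 1/1) <- contains code 95/108
  emit 'd', narrow to [2/3, 1/1)
Step 2: interval [2/3, 1/1), width = 1/1 - 2/3 = 1/3
  'e': [2/3 + 1/3*0/1, 2/3 + 1/3*1/2) = [2/3, 5/6)
  'b': [2/3 + 1/3*1/2, 2/3 + 1/3*2/3) = [5/6, 8/9) <- contains code 95/108
  'd': [2/3 + 1/3*2/3, 2/3 + 1/3*1/1) = [8/9, 1/1)
  emit 'b', narrow to [5/6, 8/9)
Step 3: interval [5/6, 8/9), width = 8/9 - 5/6 = 1/18
  'e': [5/6 + 1/18*0/1, 5/6 + 1/18*1/2) = [5/6, 31/36)
  'b': [5/6 + 1/18*1/2, 5/6 + 1/18*2/3) = [31/36, 47/54)
  'd': [5/6 + 1/18*2/3, 5/6 + 1/18*1/1) = [47/54, 8/9) <- contains code 95/108
  emit 'd', narrow to [47/54, 8/9)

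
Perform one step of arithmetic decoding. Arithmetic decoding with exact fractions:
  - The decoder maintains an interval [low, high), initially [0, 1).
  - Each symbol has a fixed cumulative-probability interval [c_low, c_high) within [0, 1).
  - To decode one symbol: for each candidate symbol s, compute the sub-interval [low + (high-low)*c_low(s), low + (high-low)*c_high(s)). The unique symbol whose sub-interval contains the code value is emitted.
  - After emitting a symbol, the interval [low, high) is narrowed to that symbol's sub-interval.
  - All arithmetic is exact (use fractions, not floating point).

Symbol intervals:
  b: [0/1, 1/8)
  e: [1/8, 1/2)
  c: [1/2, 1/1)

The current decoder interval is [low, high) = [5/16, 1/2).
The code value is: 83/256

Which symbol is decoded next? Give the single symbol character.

Answer: b

Derivation:
Interval width = high − low = 1/2 − 5/16 = 3/16
Scaled code = (code − low) / width = (83/256 − 5/16) / 3/16 = 1/16
  b: [0/1, 1/8) ← scaled code falls here ✓
  e: [1/8, 1/2) 
  c: [1/2, 1/1) 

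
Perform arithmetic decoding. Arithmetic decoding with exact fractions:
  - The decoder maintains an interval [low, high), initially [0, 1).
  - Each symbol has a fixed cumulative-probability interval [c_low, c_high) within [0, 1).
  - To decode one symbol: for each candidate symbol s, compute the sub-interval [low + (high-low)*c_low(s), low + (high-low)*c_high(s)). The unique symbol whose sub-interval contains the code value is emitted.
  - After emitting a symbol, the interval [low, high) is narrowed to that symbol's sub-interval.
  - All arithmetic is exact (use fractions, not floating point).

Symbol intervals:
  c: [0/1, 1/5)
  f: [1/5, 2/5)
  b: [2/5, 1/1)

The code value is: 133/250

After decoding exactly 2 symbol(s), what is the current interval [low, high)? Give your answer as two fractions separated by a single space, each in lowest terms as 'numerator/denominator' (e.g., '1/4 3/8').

Step 1: interval [0/1, 1/1), width = 1/1 - 0/1 = 1/1
  'c': [0/1 + 1/1*0/1, 0/1 + 1/1*1/5) = [0/1, 1/5)
  'f': [0/1 + 1/1*1/5, 0/1 + 1/1*2/5) = [1/5, 2/5)
  'b': [0/1 + 1/1*2/5, 0/1 + 1/1*1/1) = [2/5, 1/1) <- contains code 133/250
  emit 'b', narrow to [2/5, 1/1)
Step 2: interval [2/5, 1/1), width = 1/1 - 2/5 = 3/5
  'c': [2/5 + 3/5*0/1, 2/5 + 3/5*1/5) = [2/5, 13/25)
  'f': [2/5 + 3/5*1/5, 2/5 + 3/5*2/5) = [13/25, 16/25) <- contains code 133/250
  'b': [2/5 + 3/5*2/5, 2/5 + 3/5*1/1) = [16/25, 1/1)
  emit 'f', narrow to [13/25, 16/25)

Answer: 13/25 16/25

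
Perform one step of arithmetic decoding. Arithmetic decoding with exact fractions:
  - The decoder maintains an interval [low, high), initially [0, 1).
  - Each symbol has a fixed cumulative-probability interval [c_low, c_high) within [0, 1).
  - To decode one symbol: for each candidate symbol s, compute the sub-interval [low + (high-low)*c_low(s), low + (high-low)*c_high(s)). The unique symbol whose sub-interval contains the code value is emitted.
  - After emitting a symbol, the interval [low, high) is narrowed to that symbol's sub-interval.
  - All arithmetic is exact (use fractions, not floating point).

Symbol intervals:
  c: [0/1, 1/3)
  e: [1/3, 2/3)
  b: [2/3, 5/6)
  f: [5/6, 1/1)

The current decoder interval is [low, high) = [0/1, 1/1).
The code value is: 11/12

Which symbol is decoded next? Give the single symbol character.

Answer: f

Derivation:
Interval width = high − low = 1/1 − 0/1 = 1/1
Scaled code = (code − low) / width = (11/12 − 0/1) / 1/1 = 11/12
  c: [0/1, 1/3) 
  e: [1/3, 2/3) 
  b: [2/3, 5/6) 
  f: [5/6, 1/1) ← scaled code falls here ✓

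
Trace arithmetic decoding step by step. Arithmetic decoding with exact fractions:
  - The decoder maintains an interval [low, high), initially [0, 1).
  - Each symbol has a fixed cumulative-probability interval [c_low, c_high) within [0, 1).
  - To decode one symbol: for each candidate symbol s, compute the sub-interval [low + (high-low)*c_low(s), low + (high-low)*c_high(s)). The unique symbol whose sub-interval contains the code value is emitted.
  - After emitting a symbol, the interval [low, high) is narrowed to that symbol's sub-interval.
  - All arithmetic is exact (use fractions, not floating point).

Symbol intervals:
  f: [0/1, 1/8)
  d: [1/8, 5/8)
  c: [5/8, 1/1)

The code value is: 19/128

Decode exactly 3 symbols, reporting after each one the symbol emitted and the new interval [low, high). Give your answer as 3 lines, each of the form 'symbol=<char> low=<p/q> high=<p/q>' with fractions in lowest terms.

Step 1: interval [0/1, 1/1), width = 1/1 - 0/1 = 1/1
  'f': [0/1 + 1/1*0/1, 0/1 + 1/1*1/8) = [0/1, 1/8)
  'd': [0/1 + 1/1*1/8, 0/1 + 1/1*5/8) = [1/8, 5/8) <- contains code 19/128
  'c': [0/1 + 1/1*5/8, 0/1 + 1/1*1/1) = [5/8, 1/1)
  emit 'd', narrow to [1/8, 5/8)
Step 2: interval [1/8, 5/8), width = 5/8 - 1/8 = 1/2
  'f': [1/8 + 1/2*0/1, 1/8 + 1/2*1/8) = [1/8, 3/16) <- contains code 19/128
  'd': [1/8 + 1/2*1/8, 1/8 + 1/2*5/8) = [3/16, 7/16)
  'c': [1/8 + 1/2*5/8, 1/8 + 1/2*1/1) = [7/16, 5/8)
  emit 'f', narrow to [1/8, 3/16)
Step 3: interval [1/8, 3/16), width = 3/16 - 1/8 = 1/16
  'f': [1/8 + 1/16*0/1, 1/8 + 1/16*1/8) = [1/8, 17/128)
  'd': [1/8 + 1/16*1/8, 1/8 + 1/16*5/8) = [17/128, 21/128) <- contains code 19/128
  'c': [1/8 + 1/16*5/8, 1/8 + 1/16*1/1) = [21/128, 3/16)
  emit 'd', narrow to [17/128, 21/128)

Answer: symbol=d low=1/8 high=5/8
symbol=f low=1/8 high=3/16
symbol=d low=17/128 high=21/128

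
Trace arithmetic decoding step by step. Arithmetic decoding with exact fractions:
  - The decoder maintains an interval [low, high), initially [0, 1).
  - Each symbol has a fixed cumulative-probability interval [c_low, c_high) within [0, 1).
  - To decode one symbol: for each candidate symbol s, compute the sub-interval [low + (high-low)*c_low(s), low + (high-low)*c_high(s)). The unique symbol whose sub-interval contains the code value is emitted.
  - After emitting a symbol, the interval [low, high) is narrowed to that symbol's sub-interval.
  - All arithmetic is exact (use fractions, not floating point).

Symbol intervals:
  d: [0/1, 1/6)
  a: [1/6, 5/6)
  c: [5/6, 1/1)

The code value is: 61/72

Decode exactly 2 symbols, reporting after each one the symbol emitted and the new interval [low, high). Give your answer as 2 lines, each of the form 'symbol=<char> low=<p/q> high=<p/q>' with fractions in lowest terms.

Step 1: interval [0/1, 1/1), width = 1/1 - 0/1 = 1/1
  'd': [0/1 + 1/1*0/1, 0/1 + 1/1*1/6) = [0/1, 1/6)
  'a': [0/1 + 1/1*1/6, 0/1 + 1/1*5/6) = [1/6, 5/6)
  'c': [0/1 + 1/1*5/6, 0/1 + 1/1*1/1) = [5/6, 1/1) <- contains code 61/72
  emit 'c', narrow to [5/6, 1/1)
Step 2: interval [5/6, 1/1), width = 1/1 - 5/6 = 1/6
  'd': [5/6 + 1/6*0/1, 5/6 + 1/6*1/6) = [5/6, 31/36) <- contains code 61/72
  'a': [5/6 + 1/6*1/6, 5/6 + 1/6*5/6) = [31/36, 35/36)
  'c': [5/6 + 1/6*5/6, 5/6 + 1/6*1/1) = [35/36, 1/1)
  emit 'd', narrow to [5/6, 31/36)

Answer: symbol=c low=5/6 high=1/1
symbol=d low=5/6 high=31/36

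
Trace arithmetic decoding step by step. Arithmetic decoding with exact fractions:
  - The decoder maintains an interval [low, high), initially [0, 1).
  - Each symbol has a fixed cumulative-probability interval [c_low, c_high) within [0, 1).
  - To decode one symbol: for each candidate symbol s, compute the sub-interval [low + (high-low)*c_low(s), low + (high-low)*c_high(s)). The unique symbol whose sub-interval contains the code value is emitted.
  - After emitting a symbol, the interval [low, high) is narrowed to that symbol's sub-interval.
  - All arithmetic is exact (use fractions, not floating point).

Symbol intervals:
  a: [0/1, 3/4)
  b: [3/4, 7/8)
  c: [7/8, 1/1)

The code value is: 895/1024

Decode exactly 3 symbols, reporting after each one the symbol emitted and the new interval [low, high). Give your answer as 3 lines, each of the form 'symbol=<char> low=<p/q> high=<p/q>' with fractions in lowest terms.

Step 1: interval [0/1, 1/1), width = 1/1 - 0/1 = 1/1
  'a': [0/1 + 1/1*0/1, 0/1 + 1/1*3/4) = [0/1, 3/4)
  'b': [0/1 + 1/1*3/4, 0/1 + 1/1*7/8) = [3/4, 7/8) <- contains code 895/1024
  'c': [0/1 + 1/1*7/8, 0/1 + 1/1*1/1) = [7/8, 1/1)
  emit 'b', narrow to [3/4, 7/8)
Step 2: interval [3/4, 7/8), width = 7/8 - 3/4 = 1/8
  'a': [3/4 + 1/8*0/1, 3/4 + 1/8*3/4) = [3/4, 27/32)
  'b': [3/4 + 1/8*3/4, 3/4 + 1/8*7/8) = [27/32, 55/64)
  'c': [3/4 + 1/8*7/8, 3/4 + 1/8*1/1) = [55/64, 7/8) <- contains code 895/1024
  emit 'c', narrow to [55/64, 7/8)
Step 3: interval [55/64, 7/8), width = 7/8 - 55/64 = 1/64
  'a': [55/64 + 1/64*0/1, 55/64 + 1/64*3/4) = [55/64, 223/256)
  'b': [55/64 + 1/64*3/4, 55/64 + 1/64*7/8) = [223/256, 447/512)
  'c': [55/64 + 1/64*7/8, 55/64 + 1/64*1/1) = [447/512, 7/8) <- contains code 895/1024
  emit 'c', narrow to [447/512, 7/8)

Answer: symbol=b low=3/4 high=7/8
symbol=c low=55/64 high=7/8
symbol=c low=447/512 high=7/8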